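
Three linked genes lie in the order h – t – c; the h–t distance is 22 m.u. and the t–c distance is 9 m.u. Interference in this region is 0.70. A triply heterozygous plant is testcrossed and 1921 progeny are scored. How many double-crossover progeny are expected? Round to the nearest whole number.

Map distances give recombination frequencies of 0.220 and 0.090 for the two intervals.
With interference 0.70 (so coincidence = 0.30), expected double-crossover frequency = 0.220 × 0.090 × 0.30 = 0.00594.
Expected number = 0.00594 × 1921 = 11.41 ≈ 11.

11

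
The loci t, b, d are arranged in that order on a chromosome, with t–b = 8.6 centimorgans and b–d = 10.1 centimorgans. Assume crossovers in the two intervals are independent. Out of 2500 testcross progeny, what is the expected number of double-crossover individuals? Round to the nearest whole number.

Map distances give recombination frequencies of 0.086 and 0.101 for the two intervals.
With no interference, expected double-crossover frequency = 0.086 × 0.101 = 0.00869.
Expected number = 0.00869 × 2500 = 21.71 ≈ 22.

22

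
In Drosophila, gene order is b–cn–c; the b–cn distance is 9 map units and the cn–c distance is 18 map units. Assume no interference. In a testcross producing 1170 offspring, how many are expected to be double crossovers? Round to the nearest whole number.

19

Map distances give recombination frequencies of 0.090 and 0.180 for the two intervals.
With no interference, expected double-crossover frequency = 0.090 × 0.180 = 0.01620.
Expected number = 0.01620 × 1170 = 18.95 ≈ 19.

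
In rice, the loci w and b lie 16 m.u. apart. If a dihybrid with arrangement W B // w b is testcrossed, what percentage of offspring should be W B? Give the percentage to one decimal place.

A map distance of 16 m.u. corresponds to a recombination frequency of 0.160.
The F1 is W B / w b, so W B is a parental gamete class with expected frequency (1 − r)/2 = 0.840/2 = 0.4200.
That is 0.4200 = 42.0% of the progeny.

42.0%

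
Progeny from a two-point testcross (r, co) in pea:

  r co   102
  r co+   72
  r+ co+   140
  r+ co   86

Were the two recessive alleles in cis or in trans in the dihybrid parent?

cis

The two most frequent classes are r+ co+ (140) and r co (102); these are the parental (non-recombinant) types.
So the F1 carried r+ co+ on one chromosome and r co on the other — the recessive alleles are on the same chromosome (cis / coupling).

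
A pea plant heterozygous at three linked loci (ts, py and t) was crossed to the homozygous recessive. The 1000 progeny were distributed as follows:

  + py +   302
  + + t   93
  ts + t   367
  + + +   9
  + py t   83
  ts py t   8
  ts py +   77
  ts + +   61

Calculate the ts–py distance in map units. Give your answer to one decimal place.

18.7 map units

The two most frequent reciprocal classes, ts + t and + py +, are the parental types, so the F1 was ts + t / + py +.
The two rarest classes, ts py t and + + +, are the double crossovers. Comparing them with the parentals, only the py allele has switched, so py is the middle locus and the order is t – py – ts.
Crossovers in the py–ts interval produce the single-crossover classes + + t and ts py + (93 + 77 = 170) plus the double crossovers (17).
RF(py–ts) = (170 + 17) / 1000 = 187/1000 = 0.1870 → 18.7 map units.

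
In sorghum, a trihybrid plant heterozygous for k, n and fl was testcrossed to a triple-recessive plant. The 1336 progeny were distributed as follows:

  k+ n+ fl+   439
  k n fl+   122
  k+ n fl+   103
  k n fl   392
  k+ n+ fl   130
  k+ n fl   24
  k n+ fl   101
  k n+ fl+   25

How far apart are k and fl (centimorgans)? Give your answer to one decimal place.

The two most frequent reciprocal classes, k n fl and k+ n+ fl+, are the parental types, so the F1 was k n fl / k+ n+ fl+.
The two rarest classes, k+ n fl and k n+ fl+, are the double crossovers. Comparing them with the parentals, only the k allele has switched, so k is the middle locus and the order is fl – k – n.
Crossovers in the fl–k interval produce the single-crossover classes k n fl+ and k+ n+ fl (122 + 130 = 252) plus the double crossovers (49).
RF(fl–k) = (252 + 49) / 1336 = 301/1336 = 0.2253 → 22.5 centimorgans.

22.5 centimorgans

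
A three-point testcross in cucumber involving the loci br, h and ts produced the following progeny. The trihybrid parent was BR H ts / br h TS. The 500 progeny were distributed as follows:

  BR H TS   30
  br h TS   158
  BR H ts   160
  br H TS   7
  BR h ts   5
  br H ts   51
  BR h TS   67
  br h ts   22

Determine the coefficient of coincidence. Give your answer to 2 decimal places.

The two rarest classes, BR h ts and br H TS, are the double crossovers. Comparing them with the parentals, only the h allele has switched, so h is the middle locus and the order is ts – h – br.
ts–h: (52 + 12)/500 = 0.1280; h–br: (118 + 12)/500 = 0.2600.
Expected DCO frequency = 0.1280 × 0.2600 ≈ 0.03328; observed = 12/500 ≈ 0.02400.
Coefficient of coincidence = 0.02400/0.03328 ≈ 0.72.

0.72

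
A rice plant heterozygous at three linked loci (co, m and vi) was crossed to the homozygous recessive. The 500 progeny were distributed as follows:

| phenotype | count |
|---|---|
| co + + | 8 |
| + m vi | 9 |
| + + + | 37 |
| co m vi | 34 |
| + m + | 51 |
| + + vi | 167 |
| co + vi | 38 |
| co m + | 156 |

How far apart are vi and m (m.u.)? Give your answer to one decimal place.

17.6 m.u.

The two most frequent reciprocal classes, co m + and + + vi, are the parental types, so the F1 was co m + / + + vi.
The two rarest classes, co + + and + m vi, are the double crossovers. Comparing them with the parentals, only the m allele has switched, so m is the middle locus and the order is co – m – vi.
Crossovers in the m–vi interval produce the single-crossover classes co m vi and + + + (34 + 37 = 71) plus the double crossovers (17).
RF(m–vi) = (71 + 17) / 500 = 88/500 = 0.1760 → 17.6 m.u.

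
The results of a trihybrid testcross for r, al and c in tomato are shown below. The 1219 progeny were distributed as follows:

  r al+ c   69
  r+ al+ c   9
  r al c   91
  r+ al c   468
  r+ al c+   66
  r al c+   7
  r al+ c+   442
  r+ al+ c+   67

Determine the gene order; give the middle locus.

The two most frequent reciprocal classes, r+ al c and r al+ c+, are the parental types, so the F1 was r+ al c / r al+ c+.
The two rarest classes, r+ al+ c and r al c+, are the double crossovers. Comparing them with the parentals, only the al allele has switched, so al is the middle locus and the order is c – al – r.

al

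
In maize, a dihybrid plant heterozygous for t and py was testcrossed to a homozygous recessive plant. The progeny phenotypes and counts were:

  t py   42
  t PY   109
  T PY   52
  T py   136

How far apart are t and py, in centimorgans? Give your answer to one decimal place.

27.7 centimorgans

The two most frequent classes, T py (136) and t PY (109), are the parental types, so the F1 was T py / t PY.
The recombinant classes are T PY and t py: 52 + 42 = 94.
Recombination frequency = 94/339 = 0.2773 ≈ 27.7%, i.e. 27.7 centimorgans.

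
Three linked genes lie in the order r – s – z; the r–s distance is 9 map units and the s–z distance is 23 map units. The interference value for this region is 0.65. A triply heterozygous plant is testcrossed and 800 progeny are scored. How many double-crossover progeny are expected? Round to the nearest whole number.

6

Map distances give recombination frequencies of 0.090 and 0.230 for the two intervals.
With interference 0.65 (so coincidence = 0.35), expected double-crossover frequency = 0.090 × 0.230 × 0.35 = 0.00724.
Expected number = 0.00724 × 800 = 5.80 ≈ 6.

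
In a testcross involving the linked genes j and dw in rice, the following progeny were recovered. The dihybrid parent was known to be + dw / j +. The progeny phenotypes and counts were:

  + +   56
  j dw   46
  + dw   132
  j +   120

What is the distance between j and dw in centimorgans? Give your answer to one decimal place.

28.8 centimorgans

The recombinant classes are + + and j dw: 56 + 46 = 102.
Recombination frequency = 102/354 = 0.2881 ≈ 28.8%, i.e. 28.8 centimorgans.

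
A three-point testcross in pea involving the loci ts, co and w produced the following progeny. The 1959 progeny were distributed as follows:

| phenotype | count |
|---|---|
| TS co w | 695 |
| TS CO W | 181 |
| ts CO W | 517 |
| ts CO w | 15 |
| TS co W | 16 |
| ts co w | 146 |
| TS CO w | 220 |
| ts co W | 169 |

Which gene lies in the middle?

The two most frequent reciprocal classes, ts CO W and TS co w, are the parental types, so the F1 was ts CO W / TS co w.
The two rarest classes, ts CO w and TS co W, are the double crossovers. Comparing them with the parentals, only the w allele has switched, so w is the middle locus and the order is ts – w – co.

w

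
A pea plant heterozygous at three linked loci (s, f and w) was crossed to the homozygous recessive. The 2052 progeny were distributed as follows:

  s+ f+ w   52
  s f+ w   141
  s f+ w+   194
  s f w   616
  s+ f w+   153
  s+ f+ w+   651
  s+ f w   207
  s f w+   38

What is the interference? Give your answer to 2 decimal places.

0.02

The two most frequent reciprocal classes, s+ f+ w+ and s f w, are the parental types, so the F1 was s+ f+ w+ / s f w.
The two rarest classes, s+ f+ w and s f w+, are the double crossovers. Comparing them with the parentals, only the w allele has switched, so w is the middle locus and the order is f – w – s.
f–w: (294 + 90)/2052 = 0.1871; w–s: (401 + 90)/2052 = 0.2393.
Expected DCO frequency = 0.1871 × 0.2393 ≈ 0.04477; observed = 90/2052 ≈ 0.04386.
Coefficient of coincidence = 0.04386/0.04477 ≈ 0.98; interference = 1 − 0.98 = 0.02.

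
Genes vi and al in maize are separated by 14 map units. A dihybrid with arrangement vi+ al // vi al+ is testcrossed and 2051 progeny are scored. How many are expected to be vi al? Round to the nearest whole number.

A map distance of 14 map units corresponds to a recombination frequency of 0.140.
The F1 is vi+ al / vi al+, so vi al is a recombinant gamete class with expected frequency r/2 = 0.140/2 = 0.0700.
Expected number = 0.0700 × 2051 = 143.57 ≈ 144.

144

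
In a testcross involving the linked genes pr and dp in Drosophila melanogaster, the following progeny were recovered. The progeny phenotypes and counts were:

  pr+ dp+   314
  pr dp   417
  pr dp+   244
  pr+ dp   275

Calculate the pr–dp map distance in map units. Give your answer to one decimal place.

The two most frequent classes, pr+ dp+ (314) and pr dp (417), are the parental types, so the F1 was pr+ dp+ / pr dp.
The recombinant classes are pr+ dp and pr dp+: 275 + 244 = 519.
Recombination frequency = 519/1250 = 0.4152 ≈ 41.5%, i.e. 41.5 map units.

41.5 map units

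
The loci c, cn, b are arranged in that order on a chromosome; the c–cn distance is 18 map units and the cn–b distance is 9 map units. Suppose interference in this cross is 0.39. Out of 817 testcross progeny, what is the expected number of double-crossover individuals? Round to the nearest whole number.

Map distances give recombination frequencies of 0.180 and 0.090 for the two intervals.
With interference 0.39 (so coincidence = 0.61), expected double-crossover frequency = 0.180 × 0.090 × 0.61 = 0.00988.
Expected number = 0.00988 × 817 = 8.07 ≈ 8.

8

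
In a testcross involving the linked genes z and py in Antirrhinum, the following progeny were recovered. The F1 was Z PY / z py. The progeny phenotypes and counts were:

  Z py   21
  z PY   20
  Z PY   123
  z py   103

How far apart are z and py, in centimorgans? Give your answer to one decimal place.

15.4 centimorgans

The recombinant classes are Z py and z PY: 21 + 20 = 41.
Recombination frequency = 41/267 = 0.1536 ≈ 15.4%, i.e. 15.4 centimorgans.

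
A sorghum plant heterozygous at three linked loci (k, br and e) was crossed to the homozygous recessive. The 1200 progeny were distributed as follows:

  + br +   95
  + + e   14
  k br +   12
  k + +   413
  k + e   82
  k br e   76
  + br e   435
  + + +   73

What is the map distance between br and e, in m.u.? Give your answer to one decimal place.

16.9 m.u.

The two most frequent reciprocal classes, + br e and k + +, are the parental types, so the F1 was + br e / k + +.
The two rarest classes, + + e and k br +, are the double crossovers. Comparing them with the parentals, only the br allele has switched, so br is the middle locus and the order is k – br – e.
Crossovers in the br–e interval produce the single-crossover classes + br + and k + e (95 + 82 = 177) plus the double crossovers (26).
RF(br–e) = (177 + 26) / 1200 = 203/1200 = 0.1692 → 16.9 m.u.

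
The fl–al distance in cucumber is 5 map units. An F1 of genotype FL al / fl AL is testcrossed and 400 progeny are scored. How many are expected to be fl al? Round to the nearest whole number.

A map distance of 5 map units corresponds to a recombination frequency of 0.050.
The F1 is FL al / fl AL, so fl al is a recombinant gamete class with expected frequency r/2 = 0.050/2 = 0.0250.
Expected number = 0.0250 × 400 = 10.00 ≈ 10.

10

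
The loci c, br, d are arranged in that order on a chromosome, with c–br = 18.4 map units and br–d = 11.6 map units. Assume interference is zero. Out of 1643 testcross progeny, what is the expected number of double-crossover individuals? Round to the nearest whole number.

35

Map distances give recombination frequencies of 0.184 and 0.116 for the two intervals.
With no interference, expected double-crossover frequency = 0.184 × 0.116 = 0.02134.
Expected number = 0.02134 × 1643 = 35.07 ≈ 35.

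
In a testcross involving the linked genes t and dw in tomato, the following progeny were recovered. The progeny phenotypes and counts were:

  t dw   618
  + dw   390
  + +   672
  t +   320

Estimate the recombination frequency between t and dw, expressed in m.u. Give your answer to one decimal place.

The two most frequent classes, + + (672) and t dw (618), are the parental types, so the F1 was + + / t dw.
The recombinant classes are + dw and t +: 390 + 320 = 710.
Recombination frequency = 710/2000 = 0.3550 ≈ 35.5%, i.e. 35.5 m.u.

35.5 m.u.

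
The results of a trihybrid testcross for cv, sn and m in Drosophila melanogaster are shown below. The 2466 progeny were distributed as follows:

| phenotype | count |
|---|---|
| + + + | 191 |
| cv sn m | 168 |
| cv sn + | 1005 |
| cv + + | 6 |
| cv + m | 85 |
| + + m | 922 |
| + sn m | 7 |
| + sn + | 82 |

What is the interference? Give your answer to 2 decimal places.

0.52

The two most frequent reciprocal classes, + + m and cv sn +, are the parental types, so the F1 was + + m / cv sn +.
The two rarest classes, + sn m and cv + +, are the double crossovers. Comparing them with the parentals, only the sn allele has switched, so sn is the middle locus and the order is cv – sn – m.
cv–sn: (167 + 13)/2466 = 0.0730; sn–m: (359 + 13)/2466 = 0.1509.
Expected DCO frequency = 0.0730 × 0.1509 ≈ 0.01102; observed = 13/2466 ≈ 0.00527.
Coefficient of coincidence = 0.00527/0.01102 ≈ 0.48; interference = 1 − 0.48 = 0.52.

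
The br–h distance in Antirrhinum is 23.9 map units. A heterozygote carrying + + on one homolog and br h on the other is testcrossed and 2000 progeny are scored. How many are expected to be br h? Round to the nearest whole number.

761

A map distance of 23.9 map units corresponds to a recombination frequency of 0.239.
The F1 is + + / br h, so br h is a parental gamete class with expected frequency (1 − r)/2 = 0.761/2 = 0.3805.
Expected number = 0.3805 × 2000 = 761.00 ≈ 761.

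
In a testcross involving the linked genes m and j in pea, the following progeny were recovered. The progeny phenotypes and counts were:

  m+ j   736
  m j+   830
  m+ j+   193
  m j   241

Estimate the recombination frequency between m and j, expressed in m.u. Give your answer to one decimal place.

21.7 m.u.

The two most frequent classes, m+ j (736) and m j+ (830), are the parental types, so the F1 was m+ j / m j+.
The recombinant classes are m+ j+ and m j: 193 + 241 = 434.
Recombination frequency = 434/2000 = 0.2170 ≈ 21.7%, i.e. 21.7 m.u.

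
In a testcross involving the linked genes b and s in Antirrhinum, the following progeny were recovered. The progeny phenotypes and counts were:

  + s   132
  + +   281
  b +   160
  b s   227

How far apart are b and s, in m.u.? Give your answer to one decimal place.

The two most frequent classes, + + (281) and b s (227), are the parental types, so the F1 was + + / b s.
The recombinant classes are + s and b +: 132 + 160 = 292.
Recombination frequency = 292/800 = 0.3650 ≈ 36.5%, i.e. 36.5 m.u.

36.5 m.u.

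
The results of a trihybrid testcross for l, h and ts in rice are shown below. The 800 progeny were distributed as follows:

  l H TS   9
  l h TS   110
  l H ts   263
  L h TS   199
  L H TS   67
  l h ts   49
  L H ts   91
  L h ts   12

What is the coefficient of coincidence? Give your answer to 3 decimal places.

0.552

The two most frequent reciprocal classes, L h TS and l H ts, are the parental types, so the F1 was L h TS / l H ts.
The two rarest classes, L h ts and l H TS, are the double crossovers. Comparing them with the parentals, only the ts allele has switched, so ts is the middle locus and the order is h – ts – l.
h–ts: (116 + 21)/800 = 0.1713; ts–l: (201 + 21)/800 = 0.2775.
Expected DCO frequency = 0.1713 × 0.2775 ≈ 0.04754; observed = 21/800 ≈ 0.02625.
Coefficient of coincidence = 0.02625/0.04754 ≈ 0.552.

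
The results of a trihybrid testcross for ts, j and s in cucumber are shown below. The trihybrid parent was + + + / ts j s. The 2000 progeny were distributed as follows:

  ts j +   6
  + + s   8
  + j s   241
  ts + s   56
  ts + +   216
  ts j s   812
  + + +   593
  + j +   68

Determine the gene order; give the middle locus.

The two rarest classes, + + s and ts j +, are the double crossovers. Comparing them with the parentals, only the s allele has switched, so s is the middle locus and the order is ts – s – j.

s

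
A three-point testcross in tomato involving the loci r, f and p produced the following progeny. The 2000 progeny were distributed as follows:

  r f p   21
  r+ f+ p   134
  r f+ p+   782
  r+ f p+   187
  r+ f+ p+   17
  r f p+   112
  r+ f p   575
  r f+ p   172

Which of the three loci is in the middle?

The two most frequent reciprocal classes, r+ f p and r f+ p+, are the parental types, so the F1 was r+ f p / r f+ p+.
The two rarest classes, r f p and r+ f+ p+, are the double crossovers. Comparing them with the parentals, only the r allele has switched, so r is the middle locus and the order is p – r – f.

r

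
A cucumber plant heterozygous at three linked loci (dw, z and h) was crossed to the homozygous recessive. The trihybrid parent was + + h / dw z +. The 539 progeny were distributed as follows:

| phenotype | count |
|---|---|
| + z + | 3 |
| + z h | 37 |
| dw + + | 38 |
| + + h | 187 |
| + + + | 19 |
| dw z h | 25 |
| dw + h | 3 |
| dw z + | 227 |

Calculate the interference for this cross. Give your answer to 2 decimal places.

The two rarest classes, dw + h and + z +, are the double crossovers. Comparing them with the parentals, only the dw allele has switched, so dw is the middle locus and the order is h – dw – z.
h–dw: (44 + 6)/539 = 0.0928; dw–z: (75 + 6)/539 = 0.1503.
Expected DCO frequency = 0.0928 × 0.1503 ≈ 0.01395; observed = 6/539 ≈ 0.01113.
Coefficient of coincidence = 0.01113/0.01395 ≈ 0.80; interference = 1 − 0.80 = 0.20.

0.20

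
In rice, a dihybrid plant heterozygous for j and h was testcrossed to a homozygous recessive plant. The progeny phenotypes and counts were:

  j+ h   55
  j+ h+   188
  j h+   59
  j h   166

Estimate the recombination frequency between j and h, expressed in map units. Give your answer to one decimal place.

The two most frequent classes, j+ h+ (188) and j h (166), are the parental types, so the F1 was j+ h+ / j h.
The recombinant classes are j+ h and j h+: 55 + 59 = 114.
Recombination frequency = 114/468 = 0.2436 ≈ 24.4%, i.e. 24.4 map units.

24.4 map units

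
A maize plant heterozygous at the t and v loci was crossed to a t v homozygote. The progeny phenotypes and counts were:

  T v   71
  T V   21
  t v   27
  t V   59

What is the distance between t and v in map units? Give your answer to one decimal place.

The two most frequent classes, T v (71) and t V (59), are the parental types, so the F1 was T v / t V.
The recombinant classes are T V and t v: 21 + 27 = 48.
Recombination frequency = 48/178 = 0.2697 ≈ 27.0%, i.e. 27.0 map units.

27.0 map units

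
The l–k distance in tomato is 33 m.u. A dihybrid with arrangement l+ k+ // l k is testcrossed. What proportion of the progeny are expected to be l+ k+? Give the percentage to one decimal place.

33.5%

A map distance of 33 m.u. corresponds to a recombination frequency of 0.330.
The F1 is l+ k+ / l k, so l+ k+ is a parental gamete class with expected frequency (1 − r)/2 = 0.670/2 = 0.3350.
That is 0.3350 = 33.5% of the progeny.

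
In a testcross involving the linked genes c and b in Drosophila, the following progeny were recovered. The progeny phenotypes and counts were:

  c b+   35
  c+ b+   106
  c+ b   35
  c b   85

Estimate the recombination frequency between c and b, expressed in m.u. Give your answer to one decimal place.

The two most frequent classes, c+ b+ (106) and c b (85), are the parental types, so the F1 was c+ b+ / c b.
The recombinant classes are c+ b and c b+: 35 + 35 = 70.
Recombination frequency = 70/261 = 0.2682 ≈ 26.8%, i.e. 26.8 m.u.

26.8 m.u.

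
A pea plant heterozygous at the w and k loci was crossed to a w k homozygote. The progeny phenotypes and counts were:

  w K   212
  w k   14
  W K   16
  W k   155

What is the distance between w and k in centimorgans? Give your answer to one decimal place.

7.6 centimorgans

The two most frequent classes, W k (155) and w K (212), are the parental types, so the F1 was W k / w K.
The recombinant classes are W K and w k: 16 + 14 = 30.
Recombination frequency = 30/397 = 0.0756 ≈ 7.6%, i.e. 7.6 centimorgans.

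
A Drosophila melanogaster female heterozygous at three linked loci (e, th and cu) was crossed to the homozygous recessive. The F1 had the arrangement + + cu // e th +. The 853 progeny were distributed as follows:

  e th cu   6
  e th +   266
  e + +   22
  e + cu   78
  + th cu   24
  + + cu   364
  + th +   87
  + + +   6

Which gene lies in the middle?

The two rarest classes, + + + and e th cu, are the double crossovers. Comparing them with the parentals, only the cu allele has switched, so cu is the middle locus and the order is e – cu – th.

cu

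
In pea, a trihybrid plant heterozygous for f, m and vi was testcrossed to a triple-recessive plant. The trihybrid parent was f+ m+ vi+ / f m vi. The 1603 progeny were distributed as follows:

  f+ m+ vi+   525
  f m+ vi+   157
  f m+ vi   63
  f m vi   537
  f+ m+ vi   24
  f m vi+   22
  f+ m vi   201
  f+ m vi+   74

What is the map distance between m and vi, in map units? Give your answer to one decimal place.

11.4 map units

The two rarest classes, f+ m+ vi and f m vi+, are the double crossovers. Comparing them with the parentals, only the vi allele has switched, so vi is the middle locus and the order is m – vi – f.
Crossovers in the m–vi interval produce the single-crossover classes f+ m vi+ and f m+ vi (74 + 63 = 137) plus the double crossovers (46).
RF(m–vi) = (137 + 46) / 1603 = 183/1603 = 0.1142 → 11.4 map units.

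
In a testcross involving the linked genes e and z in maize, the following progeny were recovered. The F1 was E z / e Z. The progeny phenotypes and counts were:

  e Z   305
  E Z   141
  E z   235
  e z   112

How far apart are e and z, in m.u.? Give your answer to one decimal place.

31.9 m.u.

The recombinant classes are E Z and e z: 141 + 112 = 253.
Recombination frequency = 253/793 = 0.3190 ≈ 31.9%, i.e. 31.9 m.u.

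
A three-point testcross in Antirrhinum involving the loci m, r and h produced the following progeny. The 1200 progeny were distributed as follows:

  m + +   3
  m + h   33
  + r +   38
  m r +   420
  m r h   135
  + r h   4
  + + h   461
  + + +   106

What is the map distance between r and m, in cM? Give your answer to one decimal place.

The two most frequent reciprocal classes, m r + and + + h, are the parental types, so the F1 was m r + / + + h.
The two rarest classes, m + + and + r h, are the double crossovers. Comparing them with the parentals, only the r allele has switched, so r is the middle locus and the order is m – r – h.
Crossovers in the m–r interval produce the single-crossover classes + r + and m + h (38 + 33 = 71) plus the double crossovers (7).
RF(m–r) = (71 + 7) / 1200 = 78/1200 = 0.0650 → 6.5 cM.

6.5 cM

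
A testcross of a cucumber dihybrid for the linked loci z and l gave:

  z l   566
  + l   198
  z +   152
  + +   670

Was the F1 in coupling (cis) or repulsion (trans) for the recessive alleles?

The two most frequent classes are + + (670) and z l (566); these are the parental (non-recombinant) types.
So the F1 carried + + on one chromosome and z l on the other — the recessive alleles are on the same chromosome (cis / coupling).

cis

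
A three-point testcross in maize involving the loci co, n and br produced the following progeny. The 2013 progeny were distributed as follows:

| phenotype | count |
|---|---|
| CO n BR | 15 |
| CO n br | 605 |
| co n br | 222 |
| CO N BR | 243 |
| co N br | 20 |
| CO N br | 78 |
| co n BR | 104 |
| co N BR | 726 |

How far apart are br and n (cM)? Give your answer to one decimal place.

The two most frequent reciprocal classes, CO n br and co N BR, are the parental types, so the F1 was CO n br / co N BR.
The two rarest classes, CO n BR and co N br, are the double crossovers. Comparing them with the parentals, only the br allele has switched, so br is the middle locus and the order is co – br – n.
Crossovers in the br–n interval produce the single-crossover classes CO N br and co n BR (78 + 104 = 182) plus the double crossovers (35).
RF(br–n) = (182 + 35) / 2013 = 217/2013 = 0.1078 → 10.8 cM.

10.8 cM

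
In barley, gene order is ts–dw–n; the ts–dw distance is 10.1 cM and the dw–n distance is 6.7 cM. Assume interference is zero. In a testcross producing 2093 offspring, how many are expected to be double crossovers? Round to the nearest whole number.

14

Map distances give recombination frequencies of 0.101 and 0.067 for the two intervals.
With no interference, expected double-crossover frequency = 0.101 × 0.067 = 0.00677.
Expected number = 0.00677 × 2093 = 14.16 ≈ 14.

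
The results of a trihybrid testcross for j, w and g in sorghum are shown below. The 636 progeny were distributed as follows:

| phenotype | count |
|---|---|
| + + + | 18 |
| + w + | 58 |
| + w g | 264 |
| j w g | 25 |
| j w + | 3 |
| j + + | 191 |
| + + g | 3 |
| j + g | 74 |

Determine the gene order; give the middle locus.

w

The two most frequent reciprocal classes, + w g and j + +, are the parental types, so the F1 was + w g / j + +.
The two rarest classes, + + g and j w +, are the double crossovers. Comparing them with the parentals, only the w allele has switched, so w is the middle locus and the order is g – w – j.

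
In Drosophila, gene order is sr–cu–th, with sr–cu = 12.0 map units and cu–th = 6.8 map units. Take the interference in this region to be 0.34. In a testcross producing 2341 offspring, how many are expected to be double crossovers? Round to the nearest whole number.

Map distances give recombination frequencies of 0.120 and 0.068 for the two intervals.
With interference 0.34 (so coincidence = 0.66), expected double-crossover frequency = 0.120 × 0.068 × 0.66 = 0.00539.
Expected number = 0.00539 × 2341 = 12.61 ≈ 13.

13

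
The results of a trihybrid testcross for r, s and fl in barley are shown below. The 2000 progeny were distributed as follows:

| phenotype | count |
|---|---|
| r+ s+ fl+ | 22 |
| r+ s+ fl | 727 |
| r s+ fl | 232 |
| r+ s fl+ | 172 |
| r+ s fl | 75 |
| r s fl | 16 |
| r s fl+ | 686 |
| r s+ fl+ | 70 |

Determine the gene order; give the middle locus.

fl

The two most frequent reciprocal classes, r+ s+ fl and r s fl+, are the parental types, so the F1 was r+ s+ fl / r s fl+.
The two rarest classes, r+ s+ fl+ and r s fl, are the double crossovers. Comparing them with the parentals, only the fl allele has switched, so fl is the middle locus and the order is s – fl – r.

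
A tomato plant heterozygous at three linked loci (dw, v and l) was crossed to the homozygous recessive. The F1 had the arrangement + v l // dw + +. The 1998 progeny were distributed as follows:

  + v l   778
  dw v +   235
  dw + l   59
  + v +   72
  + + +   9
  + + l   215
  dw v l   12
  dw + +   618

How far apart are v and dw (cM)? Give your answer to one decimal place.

The two rarest classes, dw v l and + + +, are the double crossovers. Comparing them with the parentals, only the dw allele has switched, so dw is the middle locus and the order is l – dw – v.
Crossovers in the dw–v interval produce the single-crossover classes + + l and dw v + (215 + 235 = 450) plus the double crossovers (21).
RF(dw–v) = (450 + 21) / 1998 = 471/1998 = 0.2357 → 23.6 cM.

23.6 cM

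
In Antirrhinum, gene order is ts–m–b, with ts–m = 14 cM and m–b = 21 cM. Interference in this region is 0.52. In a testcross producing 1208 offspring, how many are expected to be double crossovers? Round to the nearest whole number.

17

Map distances give recombination frequencies of 0.140 and 0.210 for the two intervals.
With interference 0.52 (so coincidence = 0.48), expected double-crossover frequency = 0.140 × 0.210 × 0.48 = 0.01411.
Expected number = 0.01411 × 1208 = 17.05 ≈ 17.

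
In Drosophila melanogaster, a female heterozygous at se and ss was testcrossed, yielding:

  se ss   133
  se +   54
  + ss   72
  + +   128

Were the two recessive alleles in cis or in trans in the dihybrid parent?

cis

The two most frequent classes are + + (128) and se ss (133); these are the parental (non-recombinant) types.
So the F1 carried + + on one chromosome and se ss on the other — the recessive alleles are on the same chromosome (cis / coupling).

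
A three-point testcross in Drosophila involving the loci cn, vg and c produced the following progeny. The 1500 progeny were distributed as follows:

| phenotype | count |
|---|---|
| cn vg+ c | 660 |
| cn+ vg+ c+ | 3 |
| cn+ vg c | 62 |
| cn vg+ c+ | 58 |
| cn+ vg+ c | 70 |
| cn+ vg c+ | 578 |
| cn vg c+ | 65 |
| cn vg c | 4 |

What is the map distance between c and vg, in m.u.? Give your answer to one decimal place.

The two most frequent reciprocal classes, cn+ vg c+ and cn vg+ c, are the parental types, so the F1 was cn+ vg c+ / cn vg+ c.
The two rarest classes, cn+ vg+ c+ and cn vg c, are the double crossovers. Comparing them with the parentals, only the vg allele has switched, so vg is the middle locus and the order is c – vg – cn.
Crossovers in the c–vg interval produce the single-crossover classes cn+ vg c and cn vg+ c+ (62 + 58 = 120) plus the double crossovers (7).
RF(c–vg) = (120 + 7) / 1500 = 127/1500 = 0.0847 → 8.5 m.u.

8.5 m.u.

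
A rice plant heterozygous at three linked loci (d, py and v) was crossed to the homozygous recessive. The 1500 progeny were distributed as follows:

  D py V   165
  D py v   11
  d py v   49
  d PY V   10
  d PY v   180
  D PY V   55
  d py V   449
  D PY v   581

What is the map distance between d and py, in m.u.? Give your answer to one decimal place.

24.4 m.u.

The two most frequent reciprocal classes, D PY v and d py V, are the parental types, so the F1 was D PY v / d py V.
The two rarest classes, D py v and d PY V, are the double crossovers. Comparing them with the parentals, only the py allele has switched, so py is the middle locus and the order is d – py – v.
Crossovers in the d–py interval produce the single-crossover classes d PY v and D py V (180 + 165 = 345) plus the double crossovers (21).
RF(d–py) = (345 + 21) / 1500 = 366/1500 = 0.2440 → 24.4 m.u.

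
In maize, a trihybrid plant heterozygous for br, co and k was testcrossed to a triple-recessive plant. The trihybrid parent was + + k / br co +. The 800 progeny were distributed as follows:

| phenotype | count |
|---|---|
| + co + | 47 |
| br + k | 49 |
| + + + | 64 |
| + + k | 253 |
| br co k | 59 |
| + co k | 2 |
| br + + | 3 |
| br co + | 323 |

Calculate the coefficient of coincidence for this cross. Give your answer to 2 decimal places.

0.31

The two rarest classes, + co k and br + +, are the double crossovers. Comparing them with the parentals, only the co allele has switched, so co is the middle locus and the order is br – co – k.
br–co: (96 + 5)/800 = 0.1263; co–k: (123 + 5)/800 = 0.1600.
Expected DCO frequency = 0.1263 × 0.1600 ≈ 0.02021; observed = 5/800 ≈ 0.00625.
Coefficient of coincidence = 0.00625/0.02021 ≈ 0.31.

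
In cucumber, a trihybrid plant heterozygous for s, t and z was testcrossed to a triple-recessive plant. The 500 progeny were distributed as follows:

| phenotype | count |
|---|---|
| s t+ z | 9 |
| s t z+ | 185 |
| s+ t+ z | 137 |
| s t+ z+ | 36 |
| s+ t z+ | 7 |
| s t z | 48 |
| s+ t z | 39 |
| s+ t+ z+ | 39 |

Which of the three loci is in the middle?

s

The two most frequent reciprocal classes, s+ t+ z and s t z+, are the parental types, so the F1 was s+ t+ z / s t z+.
The two rarest classes, s t+ z and s+ t z+, are the double crossovers. Comparing them with the parentals, only the s allele has switched, so s is the middle locus and the order is t – s – z.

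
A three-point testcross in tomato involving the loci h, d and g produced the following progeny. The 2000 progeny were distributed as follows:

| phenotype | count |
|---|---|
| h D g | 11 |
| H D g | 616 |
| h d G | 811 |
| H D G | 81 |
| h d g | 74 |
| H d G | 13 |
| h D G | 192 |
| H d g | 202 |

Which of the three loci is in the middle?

The two most frequent reciprocal classes, H D g and h d G, are the parental types, so the F1 was H D g / h d G.
The two rarest classes, h D g and H d G, are the double crossovers. Comparing them with the parentals, only the h allele has switched, so h is the middle locus and the order is g – h – d.

h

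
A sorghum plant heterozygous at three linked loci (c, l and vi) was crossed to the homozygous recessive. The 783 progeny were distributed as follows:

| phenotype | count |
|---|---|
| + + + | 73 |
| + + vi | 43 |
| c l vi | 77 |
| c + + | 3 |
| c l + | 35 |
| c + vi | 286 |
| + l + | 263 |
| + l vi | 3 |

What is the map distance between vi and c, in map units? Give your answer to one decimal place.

The two most frequent reciprocal classes, + l + and c + vi, are the parental types, so the F1 was + l + / c + vi.
The two rarest classes, + l vi and c + +, are the double crossovers. Comparing them with the parentals, only the vi allele has switched, so vi is the middle locus and the order is c – vi – l.
Crossovers in the c–vi interval produce the single-crossover classes c l + and + + vi (35 + 43 = 78) plus the double crossovers (6).
RF(c–vi) = (78 + 6) / 783 = 84/783 = 0.1073 → 10.7 map units.

10.7 map units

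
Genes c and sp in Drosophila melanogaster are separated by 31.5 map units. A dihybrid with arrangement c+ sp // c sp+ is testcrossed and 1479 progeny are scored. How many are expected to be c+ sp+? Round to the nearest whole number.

233

A map distance of 31.5 map units corresponds to a recombination frequency of 0.315.
The F1 is c+ sp / c sp+, so c+ sp+ is a recombinant gamete class with expected frequency r/2 = 0.315/2 = 0.1575.
Expected number = 0.1575 × 1479 = 232.94 ≈ 233.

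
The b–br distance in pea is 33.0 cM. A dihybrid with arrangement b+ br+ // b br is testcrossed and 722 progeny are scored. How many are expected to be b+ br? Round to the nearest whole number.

A map distance of 33.0 cM corresponds to a recombination frequency of 0.330.
The F1 is b+ br+ / b br, so b+ br is a recombinant gamete class with expected frequency r/2 = 0.330/2 = 0.1650.
Expected number = 0.1650 × 722 = 119.13 ≈ 119.

119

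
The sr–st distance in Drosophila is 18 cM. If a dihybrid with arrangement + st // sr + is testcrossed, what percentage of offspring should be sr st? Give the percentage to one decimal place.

9.0%

A map distance of 18 cM corresponds to a recombination frequency of 0.180.
The F1 is + st / sr +, so sr st is a recombinant gamete class with expected frequency r/2 = 0.180/2 = 0.0900.
That is 0.0900 = 9.0% of the progeny.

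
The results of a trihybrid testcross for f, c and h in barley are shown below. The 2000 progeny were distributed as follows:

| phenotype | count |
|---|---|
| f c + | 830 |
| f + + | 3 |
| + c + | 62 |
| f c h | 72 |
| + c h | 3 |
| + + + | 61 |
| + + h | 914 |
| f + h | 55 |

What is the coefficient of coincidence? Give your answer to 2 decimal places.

The two most frequent reciprocal classes, + + h and f c +, are the parental types, so the F1 was + + h / f c +.
The two rarest classes, + c h and f + +, are the double crossovers. Comparing them with the parentals, only the c allele has switched, so c is the middle locus and the order is f – c – h.
f–c: (117 + 6)/2000 = 0.0615; c–h: (133 + 6)/2000 = 0.0695.
Expected DCO frequency = 0.0615 × 0.0695 ≈ 0.00427; observed = 6/2000 ≈ 0.00300.
Coefficient of coincidence = 0.00300/0.00427 ≈ 0.70.

0.70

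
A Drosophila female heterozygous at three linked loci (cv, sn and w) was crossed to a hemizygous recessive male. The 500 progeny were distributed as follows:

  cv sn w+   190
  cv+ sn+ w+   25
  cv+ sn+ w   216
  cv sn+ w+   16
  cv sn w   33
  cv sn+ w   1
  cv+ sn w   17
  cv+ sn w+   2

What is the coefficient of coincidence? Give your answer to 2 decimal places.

0.68

The two most frequent reciprocal classes, cv sn w+ and cv+ sn+ w, are the parental types, so the F1 was cv sn w+ / cv+ sn+ w.
The two rarest classes, cv+ sn w+ and cv sn+ w, are the double crossovers. Comparing them with the parentals, only the cv allele has switched, so cv is the middle locus and the order is w – cv – sn.
w–cv: (58 + 3)/500 = 0.1220; cv–sn: (33 + 3)/500 = 0.0720.
Expected DCO frequency = 0.1220 × 0.0720 ≈ 0.00878; observed = 3/500 ≈ 0.00600.
Coefficient of coincidence = 0.00600/0.00878 ≈ 0.68.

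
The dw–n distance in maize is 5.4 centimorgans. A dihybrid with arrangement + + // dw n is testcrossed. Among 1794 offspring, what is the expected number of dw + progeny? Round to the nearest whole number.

A map distance of 5.4 centimorgans corresponds to a recombination frequency of 0.054.
The F1 is + + / dw n, so dw + is a recombinant gamete class with expected frequency r/2 = 0.054/2 = 0.0270.
Expected number = 0.0270 × 1794 = 48.44 ≈ 48.

48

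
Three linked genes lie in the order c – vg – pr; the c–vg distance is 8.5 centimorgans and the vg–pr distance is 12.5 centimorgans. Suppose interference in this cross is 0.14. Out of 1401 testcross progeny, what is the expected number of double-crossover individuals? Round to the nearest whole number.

13

Map distances give recombination frequencies of 0.085 and 0.125 for the two intervals.
With interference 0.14 (so coincidence = 0.86), expected double-crossover frequency = 0.085 × 0.125 × 0.86 = 0.00914.
Expected number = 0.00914 × 1401 = 12.80 ≈ 13.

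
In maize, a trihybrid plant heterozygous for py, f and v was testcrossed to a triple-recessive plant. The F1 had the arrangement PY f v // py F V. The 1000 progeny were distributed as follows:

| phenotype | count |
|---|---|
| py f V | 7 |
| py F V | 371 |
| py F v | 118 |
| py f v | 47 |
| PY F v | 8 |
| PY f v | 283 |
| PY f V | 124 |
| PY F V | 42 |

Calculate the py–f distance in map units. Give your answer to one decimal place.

10.4 map units

The two rarest classes, PY F v and py f V, are the double crossovers. Comparing them with the parentals, only the f allele has switched, so f is the middle locus and the order is py – f – v.
Crossovers in the py–f interval produce the single-crossover classes py f v and PY F V (47 + 42 = 89) plus the double crossovers (15).
RF(py–f) = (89 + 15) / 1000 = 104/1000 = 0.1040 → 10.4 map units.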